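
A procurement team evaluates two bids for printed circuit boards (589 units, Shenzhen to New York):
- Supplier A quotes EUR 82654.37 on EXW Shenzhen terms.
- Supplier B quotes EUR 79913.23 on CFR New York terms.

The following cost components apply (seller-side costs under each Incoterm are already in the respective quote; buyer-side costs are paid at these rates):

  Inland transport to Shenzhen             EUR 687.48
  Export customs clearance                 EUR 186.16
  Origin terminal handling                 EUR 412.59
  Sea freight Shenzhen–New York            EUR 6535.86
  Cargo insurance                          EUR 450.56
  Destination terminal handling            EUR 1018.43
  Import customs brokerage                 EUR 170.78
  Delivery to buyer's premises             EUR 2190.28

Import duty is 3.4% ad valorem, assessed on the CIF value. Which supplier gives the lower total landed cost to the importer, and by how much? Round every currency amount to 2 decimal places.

Supplier A (EXW):
CIF value = EXW price + inland to port + export clearance + origin terminal + freight + insurance = 82654.37 + 687.48 + 186.16 + 412.59 + 6535.86 + 450.56 = 90927.02
Import duty = 90927.02 × 3.4% = 3091.52
Buyer bears (A): 687.48 + 186.16 + 412.59 + 6535.86 + 450.56 + 1018.43 + 170.78 + 2190.28 = 11652.14
Landed cost (A) = invoice 82654.37 + 11652.14 + duty 3091.52 = 97398.03
Supplier B (CFR):
CIF value = CFR price + insurance = 79913.23 + 450.56 = 80363.79
Import duty = 80363.79 × 3.4% = 2732.37
Buyer bears (B): 450.56 + 1018.43 + 170.78 + 2190.28 = 3830.05
Landed cost (B) = invoice 79913.23 + 3830.05 + duty 2732.37 = 86475.65
Difference = |97398.03 − 86475.65| = 10922.38

Supplier B is cheaper by EUR 10922.38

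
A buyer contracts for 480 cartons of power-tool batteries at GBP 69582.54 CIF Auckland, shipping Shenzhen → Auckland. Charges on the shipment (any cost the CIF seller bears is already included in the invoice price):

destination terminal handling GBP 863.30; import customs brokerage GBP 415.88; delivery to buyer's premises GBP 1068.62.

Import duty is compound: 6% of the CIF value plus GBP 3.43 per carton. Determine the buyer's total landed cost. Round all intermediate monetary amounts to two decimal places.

Total landed cost: GBP 77751.69

CIF: the seller pays costs through ocean freight and marine insurance to the destination port.
The CIF price already equals the CIF value: 69582.54
Ad valorem component: 69582.54 × 6% = 4174.95
Specific component: 480 × 3.43 = 1646.40
Import duty = 4174.95 + 1646.40 = 5821.35
Buyer bears: destination terminal 863.30 + brokerage 415.88 + delivery 1068.62 + duty 5821.35 = 8169.15
Landed cost = invoice 69582.54 + 8169.15 = 77751.69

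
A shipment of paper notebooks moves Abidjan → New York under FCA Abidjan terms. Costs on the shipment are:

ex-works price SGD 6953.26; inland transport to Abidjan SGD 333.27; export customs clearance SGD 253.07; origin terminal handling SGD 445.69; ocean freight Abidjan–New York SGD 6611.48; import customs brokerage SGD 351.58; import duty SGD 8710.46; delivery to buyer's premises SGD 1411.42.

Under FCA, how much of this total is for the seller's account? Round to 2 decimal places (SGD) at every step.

FCA: the seller delivers export-cleared goods to the carrier; the buyer bears costs from that point.
Seller's account: goods 6953.26 + inland to port 333.27 + export clearance 253.07 = 7539.60
Buyer's account: origin terminal 445.69 + freight 6611.48 + brokerage 351.58 + duty 8710.46 + delivery 1411.42 = 17530.63

Seller's account: SGD 7539.60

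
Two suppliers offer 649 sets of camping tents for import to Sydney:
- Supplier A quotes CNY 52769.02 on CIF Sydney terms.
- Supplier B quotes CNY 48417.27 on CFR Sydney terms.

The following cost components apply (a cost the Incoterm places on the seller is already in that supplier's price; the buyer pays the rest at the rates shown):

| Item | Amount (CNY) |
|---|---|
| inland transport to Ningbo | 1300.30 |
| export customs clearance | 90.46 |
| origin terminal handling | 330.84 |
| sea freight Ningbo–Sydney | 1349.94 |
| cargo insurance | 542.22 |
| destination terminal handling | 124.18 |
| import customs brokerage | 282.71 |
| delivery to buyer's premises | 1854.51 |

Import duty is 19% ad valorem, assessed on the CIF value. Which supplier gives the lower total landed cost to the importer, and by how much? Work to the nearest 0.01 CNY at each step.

Supplier A (CIF):
The CIF price already equals the CIF value: 52769.02
Import duty = 52769.02 × 19% = 10026.11
Buyer bears (A): 124.18 + 282.71 + 1854.51 = 2261.40
Landed cost (A) = invoice 52769.02 + 2261.40 + duty 10026.11 = 65056.53
Supplier B (CFR):
CIF value = CFR price + insurance = 48417.27 + 542.22 = 48959.49
Import duty = 48959.49 × 19% = 9302.30
Buyer bears (B): 542.22 + 124.18 + 282.71 + 1854.51 = 2803.62
Landed cost (B) = invoice 48417.27 + 2803.62 + duty 9302.30 = 60523.19
Difference = |65056.53 − 60523.19| = 4533.34

Supplier B is cheaper by CNY 4533.34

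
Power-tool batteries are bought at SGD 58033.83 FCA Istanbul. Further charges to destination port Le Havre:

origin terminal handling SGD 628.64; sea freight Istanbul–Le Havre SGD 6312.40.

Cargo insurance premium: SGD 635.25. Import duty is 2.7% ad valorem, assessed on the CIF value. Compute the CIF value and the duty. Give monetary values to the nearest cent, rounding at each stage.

CIF = FCA price + pre-shipment costs + freight + insurance
CIF = 58033.83 + 628.64 + 6312.40 + 635.25 = 65610.12
Import duty = 65610.12 × 2.7% = 1771.47

CIF value: SGD 65610.12; import duty: SGD 1771.47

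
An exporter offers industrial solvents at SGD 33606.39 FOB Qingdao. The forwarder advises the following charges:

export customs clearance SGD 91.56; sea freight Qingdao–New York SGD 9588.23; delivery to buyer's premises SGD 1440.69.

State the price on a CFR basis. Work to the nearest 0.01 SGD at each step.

CFR price: SGD 43194.62

Not relevant to the conversion: export clearance — on the seller under both FOB and CFR; already in the FOB price and stays in the CFR price. delivery — on the buyer under both terms; not part of either seller's price.
From FOB to CFR, the seller additionally bears: freight.
CFR price = 33606.39 + 9588.23 = 43194.62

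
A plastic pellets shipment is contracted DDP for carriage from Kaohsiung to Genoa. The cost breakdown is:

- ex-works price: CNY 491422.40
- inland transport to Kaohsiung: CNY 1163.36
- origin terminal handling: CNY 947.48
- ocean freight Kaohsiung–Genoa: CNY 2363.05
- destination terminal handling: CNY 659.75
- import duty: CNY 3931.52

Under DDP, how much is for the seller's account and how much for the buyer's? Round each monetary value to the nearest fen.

DDP: the seller bears all costs including import duty.
Seller's account: goods 491422.40 + inland to port 1163.36 + origin terminal 947.48 + freight 2363.05 + destination terminal 659.75 + duty 3931.52 = 500487.56
Buyer's account: 0.00

Seller: CNY 500487.56; buyer: CNY 0.00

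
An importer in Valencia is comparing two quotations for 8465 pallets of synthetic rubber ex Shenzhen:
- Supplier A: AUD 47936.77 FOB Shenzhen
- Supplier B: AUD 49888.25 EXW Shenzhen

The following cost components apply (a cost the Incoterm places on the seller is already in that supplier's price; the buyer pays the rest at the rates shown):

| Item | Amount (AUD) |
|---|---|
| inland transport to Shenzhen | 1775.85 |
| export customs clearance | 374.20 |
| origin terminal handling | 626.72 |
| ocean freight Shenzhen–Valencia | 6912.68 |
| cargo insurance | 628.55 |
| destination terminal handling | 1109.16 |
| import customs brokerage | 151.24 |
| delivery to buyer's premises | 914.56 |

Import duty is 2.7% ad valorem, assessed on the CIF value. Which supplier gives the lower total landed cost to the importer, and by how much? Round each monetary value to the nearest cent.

Supplier A is cheaper by AUD 4855.91

Supplier A (FOB):
CIF value = FOB price + freight + insurance = 47936.77 + 6912.68 + 628.55 = 55478.00
Import duty = 55478.00 × 2.7% = 1497.91
Buyer bears (A): 6912.68 + 628.55 + 1109.16 + 151.24 + 914.56 = 9716.19
Landed cost (A) = invoice 47936.77 + 9716.19 + duty 1497.91 = 59150.87
Supplier B (EXW):
CIF value = EXW price + inland to port + export clearance + origin terminal + freight + insurance = 49888.25 + 1775.85 + 374.20 + 626.72 + 6912.68 + 628.55 = 60206.25
Import duty = 60206.25 × 2.7% = 1625.57
Buyer bears (B): 1775.85 + 374.20 + 626.72 + 6912.68 + 628.55 + 1109.16 + 151.24 + 914.56 = 12492.96
Landed cost (B) = invoice 49888.25 + 12492.96 + duty 1625.57 = 64006.78
Difference = |59150.87 − 64006.78| = 4855.91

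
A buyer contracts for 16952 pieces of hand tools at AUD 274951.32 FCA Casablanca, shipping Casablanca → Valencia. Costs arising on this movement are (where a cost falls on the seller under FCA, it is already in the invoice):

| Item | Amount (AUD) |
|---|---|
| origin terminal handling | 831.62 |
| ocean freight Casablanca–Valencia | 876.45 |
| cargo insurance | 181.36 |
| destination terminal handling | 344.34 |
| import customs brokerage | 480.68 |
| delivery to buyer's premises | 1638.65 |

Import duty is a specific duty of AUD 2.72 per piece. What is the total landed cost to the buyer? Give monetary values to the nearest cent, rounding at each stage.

FCA: the seller delivers export-cleared goods to the carrier; the buyer bears costs from that point.
CIF value = FCA price + origin terminal + freight + insurance = 274951.32 + 831.62 + 876.45 + 181.36 = 276840.75
Import duty = 16952 × 2.72 = 46109.44
Buyer bears: origin terminal 831.62 + freight 876.45 + insurance 181.36 + destination terminal 344.34 + brokerage 480.68 + delivery 1638.65 + duty 46109.44 = 50462.54
Landed cost = invoice 274951.32 + 50462.54 = 325413.86

Total landed cost: AUD 325413.86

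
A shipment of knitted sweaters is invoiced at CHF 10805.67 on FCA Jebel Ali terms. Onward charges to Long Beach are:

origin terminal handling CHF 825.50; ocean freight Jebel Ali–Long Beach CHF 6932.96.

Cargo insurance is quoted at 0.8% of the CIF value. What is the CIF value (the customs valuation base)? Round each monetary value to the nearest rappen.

CIF value: CHF 18713.84

Let C be the CIF value. C = FCA price + pre-shipment costs + freight + 0.8% × C
C − 0.8% × C = 10805.67 + 825.50 + 6932.96
0.992 × C = 18564.13
C = 18564.13 / 0.992 = 18713.84
Insurance premium = 0.8% × 18713.84 = 149.71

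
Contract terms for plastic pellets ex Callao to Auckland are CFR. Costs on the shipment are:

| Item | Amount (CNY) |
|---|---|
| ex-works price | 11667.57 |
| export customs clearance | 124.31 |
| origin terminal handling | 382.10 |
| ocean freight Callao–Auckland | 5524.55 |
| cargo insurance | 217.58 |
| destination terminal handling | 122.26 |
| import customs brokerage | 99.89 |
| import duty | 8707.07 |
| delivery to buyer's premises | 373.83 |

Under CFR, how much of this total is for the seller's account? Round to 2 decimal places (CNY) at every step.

CFR: the seller pays costs through ocean freight to the destination port, but not insurance.
Seller's account: goods 11667.57 + export clearance 124.31 + origin terminal 382.10 + freight 5524.55 = 17698.53
Buyer's account: insurance 217.58 + destination terminal 122.26 + brokerage 99.89 + duty 8707.07 + delivery 373.83 = 9520.63

Seller's account: CNY 17698.53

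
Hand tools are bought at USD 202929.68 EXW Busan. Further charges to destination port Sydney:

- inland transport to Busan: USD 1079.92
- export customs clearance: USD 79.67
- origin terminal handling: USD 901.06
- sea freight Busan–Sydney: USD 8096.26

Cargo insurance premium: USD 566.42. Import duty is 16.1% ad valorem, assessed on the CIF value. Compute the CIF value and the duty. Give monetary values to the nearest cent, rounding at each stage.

CIF = EXW price + pre-shipment costs + freight + insurance
CIF = 202929.68 + 1079.92 + 79.67 + 901.06 + 8096.26 + 566.42 = 213653.01
Import duty = 213653.01 × 16.1% = 34398.13

CIF value: USD 213653.01; import duty: USD 34398.13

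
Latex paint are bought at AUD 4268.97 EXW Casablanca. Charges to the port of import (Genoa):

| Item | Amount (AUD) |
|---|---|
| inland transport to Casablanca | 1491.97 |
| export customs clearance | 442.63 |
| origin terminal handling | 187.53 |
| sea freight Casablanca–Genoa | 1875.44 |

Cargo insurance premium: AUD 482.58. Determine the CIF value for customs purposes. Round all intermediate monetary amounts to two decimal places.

CIF = EXW price + pre-shipment costs + freight + insurance
CIF = 4268.97 + 1491.97 + 442.63 + 187.53 + 1875.44 + 482.58 = 8749.12

CIF value: AUD 8749.12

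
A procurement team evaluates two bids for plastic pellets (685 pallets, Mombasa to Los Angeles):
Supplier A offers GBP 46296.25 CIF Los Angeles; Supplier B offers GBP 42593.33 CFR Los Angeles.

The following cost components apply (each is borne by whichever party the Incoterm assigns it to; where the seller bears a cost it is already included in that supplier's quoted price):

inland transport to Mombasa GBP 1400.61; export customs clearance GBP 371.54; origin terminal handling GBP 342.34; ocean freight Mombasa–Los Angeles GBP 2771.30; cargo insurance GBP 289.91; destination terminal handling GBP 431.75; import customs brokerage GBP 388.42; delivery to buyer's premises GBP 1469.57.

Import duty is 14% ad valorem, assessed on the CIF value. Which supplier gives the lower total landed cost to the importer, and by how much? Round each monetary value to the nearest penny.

Supplier A (CIF):
The CIF price already equals the CIF value: 46296.25
Import duty = 46296.25 × 14% = 6481.48
Buyer bears (A): 431.75 + 388.42 + 1469.57 = 2289.74
Landed cost (A) = invoice 46296.25 + 2289.74 + duty 6481.48 = 55067.47
Supplier B (CFR):
CIF value = CFR price + insurance = 42593.33 + 289.91 = 42883.24
Import duty = 42883.24 × 14% = 6003.65
Buyer bears (B): 289.91 + 431.75 + 388.42 + 1469.57 = 2579.65
Landed cost (B) = invoice 42593.33 + 2579.65 + duty 6003.65 = 51176.63
Difference = |55067.47 − 51176.63| = 3890.84

Supplier B is cheaper by GBP 3890.84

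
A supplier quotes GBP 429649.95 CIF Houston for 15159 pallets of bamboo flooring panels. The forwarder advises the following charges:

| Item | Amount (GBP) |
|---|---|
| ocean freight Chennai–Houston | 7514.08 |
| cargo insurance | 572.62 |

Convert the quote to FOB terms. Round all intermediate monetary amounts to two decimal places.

FOB price: GBP 421563.25

From CIF to FOB, the seller no longer bears: freight, insurance.
FOB price = 429649.95 − 7514.08 − 572.62 = 421563.25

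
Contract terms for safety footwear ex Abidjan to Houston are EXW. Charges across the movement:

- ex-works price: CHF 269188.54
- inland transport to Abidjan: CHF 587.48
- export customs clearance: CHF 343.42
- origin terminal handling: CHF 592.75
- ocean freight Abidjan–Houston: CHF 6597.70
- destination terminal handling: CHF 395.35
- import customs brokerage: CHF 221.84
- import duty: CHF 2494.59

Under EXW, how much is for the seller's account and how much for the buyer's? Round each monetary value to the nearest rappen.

Seller: CHF 269188.54; buyer: CHF 11233.13

EXW: the seller makes goods available at their premises; the buyer bears all onward costs.
Seller's account: goods 269188.54 = 269188.54
Buyer's account: inland to port 587.48 + export clearance 343.42 + origin terminal 592.75 + freight 6597.70 + destination terminal 395.35 + brokerage 221.84 + duty 2494.59 = 11233.13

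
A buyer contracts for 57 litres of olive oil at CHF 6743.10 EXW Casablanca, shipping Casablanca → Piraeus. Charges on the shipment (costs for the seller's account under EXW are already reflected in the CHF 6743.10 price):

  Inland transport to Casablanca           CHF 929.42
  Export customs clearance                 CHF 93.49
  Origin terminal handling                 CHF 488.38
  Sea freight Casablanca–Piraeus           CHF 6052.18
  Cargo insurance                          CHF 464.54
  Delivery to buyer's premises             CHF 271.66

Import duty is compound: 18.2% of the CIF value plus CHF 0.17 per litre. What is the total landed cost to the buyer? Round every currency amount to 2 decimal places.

Total landed cost: CHF 17740.80

EXW: the seller makes goods available at their premises; the buyer bears all onward costs.
CIF value = EXW price + inland to port + export clearance + origin terminal + freight + insurance = 6743.10 + 929.42 + 93.49 + 488.38 + 6052.18 + 464.54 = 14771.11
Ad valorem component: 14771.11 × 18.2% = 2688.34
Specific component: 57 × 0.17 = 9.69
Import duty = 2688.34 + 9.69 = 2698.03
Buyer bears: inland to port 929.42 + export clearance 93.49 + origin terminal 488.38 + freight 6052.18 + insurance 464.54 + delivery 271.66 + duty 2698.03 = 10997.70
Landed cost = invoice 6743.10 + 10997.70 = 17740.80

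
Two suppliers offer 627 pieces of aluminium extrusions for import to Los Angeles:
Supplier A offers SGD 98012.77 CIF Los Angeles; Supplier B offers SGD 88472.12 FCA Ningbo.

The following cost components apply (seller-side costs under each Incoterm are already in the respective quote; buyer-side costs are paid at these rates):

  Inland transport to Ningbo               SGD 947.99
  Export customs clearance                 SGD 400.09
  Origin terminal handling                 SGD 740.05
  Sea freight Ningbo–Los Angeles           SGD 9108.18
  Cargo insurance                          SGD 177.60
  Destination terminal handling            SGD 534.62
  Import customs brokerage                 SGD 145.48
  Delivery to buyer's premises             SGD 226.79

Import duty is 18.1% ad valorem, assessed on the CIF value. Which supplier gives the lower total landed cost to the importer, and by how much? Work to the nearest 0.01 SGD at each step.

Supplier A (CIF):
The CIF price already equals the CIF value: 98012.77
Import duty = 98012.77 × 18.1% = 17740.31
Buyer bears (A): 534.62 + 145.48 + 226.79 = 906.89
Landed cost (A) = invoice 98012.77 + 906.89 + duty 17740.31 = 116659.97
Supplier B (FCA):
CIF value = FCA price + origin terminal + freight + insurance = 88472.12 + 740.05 + 9108.18 + 177.60 = 98497.95
Import duty = 98497.95 × 18.1% = 17828.13
Buyer bears (B): 740.05 + 9108.18 + 177.60 + 534.62 + 145.48 + 226.79 = 10932.72
Landed cost (B) = invoice 88472.12 + 10932.72 + duty 17828.13 = 117232.97
Difference = |116659.97 − 117232.97| = 573.00

Supplier A is cheaper by SGD 573.00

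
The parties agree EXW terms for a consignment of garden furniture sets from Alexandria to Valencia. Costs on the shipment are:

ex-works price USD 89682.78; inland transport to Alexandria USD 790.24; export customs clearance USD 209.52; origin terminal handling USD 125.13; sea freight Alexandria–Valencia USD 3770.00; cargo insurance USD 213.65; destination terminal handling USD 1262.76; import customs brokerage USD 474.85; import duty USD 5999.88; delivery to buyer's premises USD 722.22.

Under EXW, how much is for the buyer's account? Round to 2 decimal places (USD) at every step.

Buyer's account: USD 13568.25

EXW: the seller makes goods available at their premises; the buyer bears all onward costs.
Seller's account: goods 89682.78 = 89682.78
Buyer's account: inland to port 790.24 + export clearance 209.52 + origin terminal 125.13 + freight 3770.00 + insurance 213.65 + destination terminal 1262.76 + brokerage 474.85 + duty 5999.88 + delivery 722.22 = 13568.25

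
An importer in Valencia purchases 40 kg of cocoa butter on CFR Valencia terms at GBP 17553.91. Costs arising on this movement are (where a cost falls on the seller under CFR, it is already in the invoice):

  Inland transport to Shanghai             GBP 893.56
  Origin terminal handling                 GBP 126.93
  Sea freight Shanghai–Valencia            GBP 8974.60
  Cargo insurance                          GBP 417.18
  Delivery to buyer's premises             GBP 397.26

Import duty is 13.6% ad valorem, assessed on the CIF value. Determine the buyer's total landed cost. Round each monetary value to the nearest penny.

CFR: the seller pays costs through ocean freight to the destination port, but not insurance.
Already in the invoice (seller's account under CFR): inland to port, origin terminal, freight — exclude.
CIF value = CFR price + insurance = 17553.91 + 417.18 = 17971.09
Import duty = 17971.09 × 13.6% = 2444.07
Buyer bears: insurance 417.18 + delivery 397.26 + duty 2444.07 = 3258.51
Landed cost = invoice 17553.91 + 3258.51 = 20812.42

Total landed cost: GBP 20812.42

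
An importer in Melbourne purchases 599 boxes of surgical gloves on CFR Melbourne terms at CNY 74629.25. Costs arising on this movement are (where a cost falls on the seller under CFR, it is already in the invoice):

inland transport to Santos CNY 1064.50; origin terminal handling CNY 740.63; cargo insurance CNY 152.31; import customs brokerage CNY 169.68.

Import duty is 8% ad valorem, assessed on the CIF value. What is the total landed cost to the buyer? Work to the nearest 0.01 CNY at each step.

CFR: the seller pays costs through ocean freight to the destination port, but not insurance.
Already in the invoice (seller's account under CFR): inland to port, origin terminal — exclude.
CIF value = CFR price + insurance = 74629.25 + 152.31 = 74781.56
Import duty = 74781.56 × 8% = 5982.52
Buyer bears: insurance 152.31 + brokerage 169.68 + duty 5982.52 = 6304.51
Landed cost = invoice 74629.25 + 6304.51 = 80933.76

Total landed cost: CNY 80933.76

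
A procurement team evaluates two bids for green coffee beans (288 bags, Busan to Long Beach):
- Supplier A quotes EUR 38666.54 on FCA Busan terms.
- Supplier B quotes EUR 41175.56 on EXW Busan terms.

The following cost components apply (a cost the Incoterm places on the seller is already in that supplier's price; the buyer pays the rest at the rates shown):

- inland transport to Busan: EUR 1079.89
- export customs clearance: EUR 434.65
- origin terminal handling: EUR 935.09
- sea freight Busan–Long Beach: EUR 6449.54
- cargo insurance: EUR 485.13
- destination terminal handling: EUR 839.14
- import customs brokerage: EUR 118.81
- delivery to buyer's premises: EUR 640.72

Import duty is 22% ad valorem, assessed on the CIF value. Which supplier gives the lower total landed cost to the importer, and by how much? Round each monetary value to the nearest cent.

Supplier A is cheaper by EUR 4908.74

Supplier A (FCA):
CIF value = FCA price + origin terminal + freight + insurance = 38666.54 + 935.09 + 6449.54 + 485.13 = 46536.30
Import duty = 46536.30 × 22% = 10237.99
Buyer bears (A): 935.09 + 6449.54 + 485.13 + 839.14 + 118.81 + 640.72 = 9468.43
Landed cost (A) = invoice 38666.54 + 9468.43 + duty 10237.99 = 58372.96
Supplier B (EXW):
CIF value = EXW price + inland to port + export clearance + origin terminal + freight + insurance = 41175.56 + 1079.89 + 434.65 + 935.09 + 6449.54 + 485.13 = 50559.86
Import duty = 50559.86 × 22% = 11123.17
Buyer bears (B): 1079.89 + 434.65 + 935.09 + 6449.54 + 485.13 + 839.14 + 118.81 + 640.72 = 10982.97
Landed cost (B) = invoice 41175.56 + 10982.97 + duty 11123.17 = 63281.70
Difference = |58372.96 − 63281.70| = 4908.74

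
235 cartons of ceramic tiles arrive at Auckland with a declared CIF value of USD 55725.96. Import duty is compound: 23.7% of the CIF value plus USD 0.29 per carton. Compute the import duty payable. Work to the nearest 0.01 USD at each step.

Ad valorem component: 55725.96 × 23.7% = 13207.05
Specific component: 235 × 0.29 = 68.15
Import duty = 13207.05 + 68.15 = 13275.20

Import duty: USD 13275.20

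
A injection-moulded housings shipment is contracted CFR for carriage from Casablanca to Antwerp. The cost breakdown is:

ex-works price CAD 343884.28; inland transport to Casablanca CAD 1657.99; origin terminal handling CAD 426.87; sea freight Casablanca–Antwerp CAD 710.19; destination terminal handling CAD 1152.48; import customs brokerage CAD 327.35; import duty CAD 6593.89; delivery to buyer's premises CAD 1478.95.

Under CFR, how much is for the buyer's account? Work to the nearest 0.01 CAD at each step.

CFR: the seller pays costs through ocean freight to the destination port, but not insurance.
Seller's account: goods 343884.28 + inland to port 1657.99 + origin terminal 426.87 + freight 710.19 = 346679.33
Buyer's account: destination terminal 1152.48 + brokerage 327.35 + duty 6593.89 + delivery 1478.95 = 9552.67

Buyer's account: CAD 9552.67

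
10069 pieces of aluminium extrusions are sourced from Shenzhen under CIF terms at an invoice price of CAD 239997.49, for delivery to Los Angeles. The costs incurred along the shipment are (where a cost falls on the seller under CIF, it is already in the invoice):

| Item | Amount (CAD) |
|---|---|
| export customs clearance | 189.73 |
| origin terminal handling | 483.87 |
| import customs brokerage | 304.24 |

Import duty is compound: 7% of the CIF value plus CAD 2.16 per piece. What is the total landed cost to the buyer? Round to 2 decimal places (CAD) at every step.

CIF: the seller pays costs through ocean freight and marine insurance to the destination port.
Already in the invoice (seller's account under CIF): export clearance, origin terminal — exclude.
The CIF price already equals the CIF value: 239997.49
Ad valorem component: 239997.49 × 7% = 16799.82
Specific component: 10069 × 2.16 = 21749.04
Import duty = 16799.82 + 21749.04 = 38548.86
Buyer bears: brokerage 304.24 + duty 38548.86 = 38853.10
Landed cost = invoice 239997.49 + 38853.10 = 278850.59

Total landed cost: CAD 278850.59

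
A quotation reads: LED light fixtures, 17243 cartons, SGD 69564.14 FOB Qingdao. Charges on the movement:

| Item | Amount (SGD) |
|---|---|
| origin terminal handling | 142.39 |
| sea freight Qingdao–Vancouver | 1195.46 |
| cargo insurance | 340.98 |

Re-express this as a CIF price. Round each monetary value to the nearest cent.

Not relevant to the conversion: origin terminal — on the seller under both FOB and CIF; already in the FOB price and stays in the CIF price.
From FOB to CIF, the seller additionally bears: freight, insurance.
CIF price = 69564.14 + 1195.46 + 340.98 = 71100.58

CIF price: SGD 71100.58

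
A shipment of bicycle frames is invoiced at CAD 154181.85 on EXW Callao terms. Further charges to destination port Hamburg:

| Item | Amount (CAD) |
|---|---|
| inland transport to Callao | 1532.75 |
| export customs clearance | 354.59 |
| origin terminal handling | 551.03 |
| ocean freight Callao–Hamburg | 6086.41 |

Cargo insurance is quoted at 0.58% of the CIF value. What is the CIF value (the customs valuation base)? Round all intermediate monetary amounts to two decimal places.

Let C be the CIF value. C = EXW price + pre-shipment costs + freight + 0.58% × C
C − 0.58% × C = 154181.85 + 1532.75 + 354.59 + 551.03 + 6086.41
0.9942 × C = 162706.63
C = 162706.63 / 0.9942 = 163655.83
Insurance premium = 0.58% × 163655.83 = 949.20

CIF value: CAD 163655.83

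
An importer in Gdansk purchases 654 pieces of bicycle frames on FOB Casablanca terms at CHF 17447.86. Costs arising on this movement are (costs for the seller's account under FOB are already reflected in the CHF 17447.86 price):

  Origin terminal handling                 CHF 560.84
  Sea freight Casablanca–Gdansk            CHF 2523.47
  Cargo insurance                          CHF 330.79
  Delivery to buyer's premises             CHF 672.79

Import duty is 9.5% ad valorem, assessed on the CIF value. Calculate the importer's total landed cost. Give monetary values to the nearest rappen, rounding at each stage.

FOB: the seller bears costs until goods are on board at the origin port; the buyer bears freight, insurance and all costs thereafter.
Already in the invoice (seller's account under FOB): origin terminal — exclude.
CIF value = FOB price + freight + insurance = 17447.86 + 2523.47 + 330.79 = 20302.12
Import duty = 20302.12 × 9.5% = 1928.70
Buyer bears: freight 2523.47 + insurance 330.79 + delivery 672.79 + duty 1928.70 = 5455.75
Landed cost = invoice 17447.86 + 5455.75 = 22903.61

Total landed cost: CHF 22903.61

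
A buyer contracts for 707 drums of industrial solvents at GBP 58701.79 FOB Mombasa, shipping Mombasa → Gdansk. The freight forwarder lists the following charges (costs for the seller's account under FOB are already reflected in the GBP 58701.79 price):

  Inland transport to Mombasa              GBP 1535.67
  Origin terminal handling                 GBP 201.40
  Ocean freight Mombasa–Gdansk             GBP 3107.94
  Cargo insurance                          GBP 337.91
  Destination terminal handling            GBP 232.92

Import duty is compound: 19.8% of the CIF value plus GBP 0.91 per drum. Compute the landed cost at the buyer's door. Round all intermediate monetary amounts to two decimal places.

FOB: the seller bears costs until goods are on board at the origin port; the buyer bears freight, insurance and all costs thereafter.
Already in the invoice (seller's account under FOB): inland to port, origin terminal — exclude.
CIF value = FOB price + freight + insurance = 58701.79 + 3107.94 + 337.91 = 62147.64
Ad valorem component: 62147.64 × 19.8% = 12305.23
Specific component: 707 × 0.91 = 643.37
Import duty = 12305.23 + 643.37 = 12948.60
Buyer bears: freight 3107.94 + insurance 337.91 + destination terminal 232.92 + duty 12948.60 = 16627.37
Landed cost = invoice 58701.79 + 16627.37 = 75329.16

Total landed cost: GBP 75329.16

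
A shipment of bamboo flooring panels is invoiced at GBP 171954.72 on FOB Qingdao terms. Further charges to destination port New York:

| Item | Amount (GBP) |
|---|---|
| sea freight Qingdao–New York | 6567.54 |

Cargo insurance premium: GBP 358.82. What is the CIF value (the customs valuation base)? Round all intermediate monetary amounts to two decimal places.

CIF value: GBP 178881.08

CIF = FOB price + freight + insurance
CIF = 171954.72 + 6567.54 + 358.82 = 178881.08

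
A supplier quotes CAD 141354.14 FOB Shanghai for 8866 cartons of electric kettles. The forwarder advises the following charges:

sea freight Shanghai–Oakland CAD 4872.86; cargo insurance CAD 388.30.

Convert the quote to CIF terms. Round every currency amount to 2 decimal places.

From FOB to CIF, the seller additionally bears: freight, insurance.
CIF price = 141354.14 + 4872.86 + 388.30 = 146615.30

CIF price: CAD 146615.30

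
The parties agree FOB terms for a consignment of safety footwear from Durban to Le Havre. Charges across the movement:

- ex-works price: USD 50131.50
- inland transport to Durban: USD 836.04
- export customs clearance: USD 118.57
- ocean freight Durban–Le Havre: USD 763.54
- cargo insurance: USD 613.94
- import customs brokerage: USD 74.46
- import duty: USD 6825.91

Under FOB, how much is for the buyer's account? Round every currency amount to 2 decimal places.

Buyer's account: USD 8277.85

FOB: the seller bears costs until goods are on board at the origin port; the buyer bears freight, insurance and all costs thereafter.
Seller's account: goods 50131.50 + inland to port 836.04 + export clearance 118.57 = 51086.11
Buyer's account: freight 763.54 + insurance 613.94 + brokerage 74.46 + duty 6825.91 = 8277.85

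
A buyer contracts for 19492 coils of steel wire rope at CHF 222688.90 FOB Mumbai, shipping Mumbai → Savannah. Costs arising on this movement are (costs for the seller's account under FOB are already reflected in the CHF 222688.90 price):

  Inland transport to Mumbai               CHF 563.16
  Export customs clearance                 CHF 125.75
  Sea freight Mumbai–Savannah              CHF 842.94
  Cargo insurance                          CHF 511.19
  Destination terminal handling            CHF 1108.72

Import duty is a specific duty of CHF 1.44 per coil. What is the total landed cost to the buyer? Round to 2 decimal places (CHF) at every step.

Total landed cost: CHF 253220.23

FOB: the seller bears costs until goods are on board at the origin port; the buyer bears freight, insurance and all costs thereafter.
Already in the invoice (seller's account under FOB): inland to port, export clearance — exclude.
CIF value = FOB price + freight + insurance = 222688.90 + 842.94 + 511.19 = 224043.03
Import duty = 19492 × 1.44 = 28068.48
Buyer bears: freight 842.94 + insurance 511.19 + destination terminal 1108.72 + duty 28068.48 = 30531.33
Landed cost = invoice 222688.90 + 30531.33 = 253220.23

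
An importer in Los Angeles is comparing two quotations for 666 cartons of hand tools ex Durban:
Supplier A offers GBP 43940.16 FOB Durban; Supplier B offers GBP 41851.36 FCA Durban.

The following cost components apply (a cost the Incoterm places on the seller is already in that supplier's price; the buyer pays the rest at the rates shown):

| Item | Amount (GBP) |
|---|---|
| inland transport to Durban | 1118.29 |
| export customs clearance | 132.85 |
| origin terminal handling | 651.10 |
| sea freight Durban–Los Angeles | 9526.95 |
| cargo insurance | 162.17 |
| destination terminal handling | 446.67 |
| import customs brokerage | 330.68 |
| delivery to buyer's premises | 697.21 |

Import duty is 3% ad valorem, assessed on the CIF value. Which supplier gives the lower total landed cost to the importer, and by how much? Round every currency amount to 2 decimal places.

Supplier A (FOB):
CIF value = FOB price + freight + insurance = 43940.16 + 9526.95 + 162.17 = 53629.28
Import duty = 53629.28 × 3% = 1608.88
Buyer bears (A): 9526.95 + 162.17 + 446.67 + 330.68 + 697.21 = 11163.68
Landed cost (A) = invoice 43940.16 + 11163.68 + duty 1608.88 = 56712.72
Supplier B (FCA):
CIF value = FCA price + origin terminal + freight + insurance = 41851.36 + 651.10 + 9526.95 + 162.17 = 52191.58
Import duty = 52191.58 × 3% = 1565.75
Buyer bears (B): 651.10 + 9526.95 + 162.17 + 446.67 + 330.68 + 697.21 = 11814.78
Landed cost (B) = invoice 41851.36 + 11814.78 + duty 1565.75 = 55231.89
Difference = |56712.72 − 55231.89| = 1480.83

Supplier B is cheaper by GBP 1480.83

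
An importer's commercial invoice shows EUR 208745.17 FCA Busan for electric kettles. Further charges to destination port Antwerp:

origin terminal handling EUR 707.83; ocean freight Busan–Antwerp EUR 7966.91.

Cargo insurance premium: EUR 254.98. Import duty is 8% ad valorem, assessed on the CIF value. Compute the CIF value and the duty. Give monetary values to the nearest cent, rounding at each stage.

CIF value: EUR 217674.89; import duty: EUR 17413.99

CIF = FCA price + pre-shipment costs + freight + insurance
CIF = 208745.17 + 707.83 + 7966.91 + 254.98 = 217674.89
Import duty = 217674.89 × 8% = 17413.99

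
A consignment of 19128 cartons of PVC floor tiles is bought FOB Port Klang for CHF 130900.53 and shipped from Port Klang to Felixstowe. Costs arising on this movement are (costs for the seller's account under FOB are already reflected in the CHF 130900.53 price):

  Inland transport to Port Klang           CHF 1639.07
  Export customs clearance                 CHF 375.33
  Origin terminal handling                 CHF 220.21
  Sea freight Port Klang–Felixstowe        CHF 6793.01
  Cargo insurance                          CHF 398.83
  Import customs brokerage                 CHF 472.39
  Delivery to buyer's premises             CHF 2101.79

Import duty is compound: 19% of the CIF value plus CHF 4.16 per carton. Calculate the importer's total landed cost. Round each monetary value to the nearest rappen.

FOB: the seller bears costs until goods are on board at the origin port; the buyer bears freight, insurance and all costs thereafter.
Already in the invoice (seller's account under FOB): inland to port, export clearance, origin terminal — exclude.
CIF value = FOB price + freight + insurance = 130900.53 + 6793.01 + 398.83 = 138092.37
Ad valorem component: 138092.37 × 19% = 26237.55
Specific component: 19128 × 4.16 = 79572.48
Import duty = 26237.55 + 79572.48 = 105810.03
Buyer bears: freight 6793.01 + insurance 398.83 + brokerage 472.39 + delivery 2101.79 + duty 105810.03 = 115576.05
Landed cost = invoice 130900.53 + 115576.05 = 246476.58

Total landed cost: CHF 246476.58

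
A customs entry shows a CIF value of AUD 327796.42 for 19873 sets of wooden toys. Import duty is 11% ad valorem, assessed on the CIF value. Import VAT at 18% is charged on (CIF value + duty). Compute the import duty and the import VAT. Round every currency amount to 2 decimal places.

Import duty = 327796.42 × 11% = 36057.61
VAT base = CIF + duty = 327796.42 + 36057.61 = 363854.03
Import VAT = 363854.03 × 18% = 65493.73

Import duty: AUD 36057.61; import VAT: AUD 65493.73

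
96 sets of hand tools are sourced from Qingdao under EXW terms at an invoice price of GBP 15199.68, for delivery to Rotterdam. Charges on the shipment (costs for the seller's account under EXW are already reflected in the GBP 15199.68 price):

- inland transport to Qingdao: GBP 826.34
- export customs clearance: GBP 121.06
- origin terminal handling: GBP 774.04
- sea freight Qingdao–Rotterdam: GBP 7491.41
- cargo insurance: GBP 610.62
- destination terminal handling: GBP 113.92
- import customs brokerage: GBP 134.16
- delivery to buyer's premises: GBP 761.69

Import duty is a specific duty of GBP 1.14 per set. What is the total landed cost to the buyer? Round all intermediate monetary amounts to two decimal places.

EXW: the seller makes goods available at their premises; the buyer bears all onward costs.
CIF value = EXW price + inland to port + export clearance + origin terminal + freight + insurance = 15199.68 + 826.34 + 121.06 + 774.04 + 7491.41 + 610.62 = 25023.15
Import duty = 96 × 1.14 = 109.44
Buyer bears: inland to port 826.34 + export clearance 121.06 + origin terminal 774.04 + freight 7491.41 + insurance 610.62 + destination terminal 113.92 + brokerage 134.16 + delivery 761.69 + duty 109.44 = 10942.68
Landed cost = invoice 15199.68 + 10942.68 = 26142.36

Total landed cost: GBP 26142.36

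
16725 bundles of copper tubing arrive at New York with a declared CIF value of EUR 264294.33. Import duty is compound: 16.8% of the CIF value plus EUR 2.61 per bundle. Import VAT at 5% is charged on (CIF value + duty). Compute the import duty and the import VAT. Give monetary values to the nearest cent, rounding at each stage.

Import duty: EUR 88053.70; import VAT: EUR 17617.40

Ad valorem component: 264294.33 × 16.8% = 44401.45
Specific component: 16725 × 2.61 = 43652.25
Import duty = 44401.45 + 43652.25 = 88053.70
VAT base = CIF + duty = 264294.33 + 88053.70 = 352348.03
Import VAT = 352348.03 × 5% = 17617.40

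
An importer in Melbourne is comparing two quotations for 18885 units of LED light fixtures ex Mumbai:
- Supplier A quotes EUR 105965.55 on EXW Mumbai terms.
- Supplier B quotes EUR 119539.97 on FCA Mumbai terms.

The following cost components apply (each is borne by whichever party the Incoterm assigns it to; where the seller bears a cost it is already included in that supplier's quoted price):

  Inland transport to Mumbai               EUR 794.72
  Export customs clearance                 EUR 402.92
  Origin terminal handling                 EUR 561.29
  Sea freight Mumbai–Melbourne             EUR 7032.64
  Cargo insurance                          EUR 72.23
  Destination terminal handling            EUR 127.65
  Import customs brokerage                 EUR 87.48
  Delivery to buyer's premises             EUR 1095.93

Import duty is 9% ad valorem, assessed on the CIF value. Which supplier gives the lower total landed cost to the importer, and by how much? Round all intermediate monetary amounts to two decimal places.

Supplier A is cheaper by EUR 13490.69

Supplier A (EXW):
CIF value = EXW price + inland to port + export clearance + origin terminal + freight + insurance = 105965.55 + 794.72 + 402.92 + 561.29 + 7032.64 + 72.23 = 114829.35
Import duty = 114829.35 × 9% = 10334.64
Buyer bears (A): 794.72 + 402.92 + 561.29 + 7032.64 + 72.23 + 127.65 + 87.48 + 1095.93 = 10174.86
Landed cost (A) = invoice 105965.55 + 10174.86 + duty 10334.64 = 126475.05
Supplier B (FCA):
CIF value = FCA price + origin terminal + freight + insurance = 119539.97 + 561.29 + 7032.64 + 72.23 = 127206.13
Import duty = 127206.13 × 9% = 11448.55
Buyer bears (B): 561.29 + 7032.64 + 72.23 + 127.65 + 87.48 + 1095.93 = 8977.22
Landed cost (B) = invoice 119539.97 + 8977.22 + duty 11448.55 = 139965.74
Difference = |126475.05 − 139965.74| = 13490.69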